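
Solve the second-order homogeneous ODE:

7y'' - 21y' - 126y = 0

Characteristic equation: 7r² - 21r - 126 = 0
Divide by 7: r² - 3r - 18 = 0
Roots: r = 6, -3 (distinct real)
General solution: y = C₁e^(6x) + C₂e^(-3x)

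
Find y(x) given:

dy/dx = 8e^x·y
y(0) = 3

General solution: y = Ce^(8e^x)
Applying IC y(0) = 3:
Particular solution: y = 3e^(8(e^x - 1))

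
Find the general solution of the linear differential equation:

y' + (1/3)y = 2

Using integrating factor method:

General solution: y = 6 + Ce^(-x/3)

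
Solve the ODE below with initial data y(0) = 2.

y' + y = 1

General solution: y = 1 + Ce^(-x)
Applying y(0) = 2: C = 2 - 1 = 1
Particular solution: y = 1 + e^(-x)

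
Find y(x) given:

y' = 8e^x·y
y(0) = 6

General solution: y = Ce^(8e^x)
Applying IC y(0) = 6:
Particular solution: y = 6e^(8(e^x - 1))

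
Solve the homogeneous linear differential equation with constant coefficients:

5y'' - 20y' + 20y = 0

Characteristic equation: 5r² - 20r + 20 = 0
Divide by 5: r² - 4r + 4 = 0
Factored: (r - 2)² = 0
Repeated root: r = 2
General solution: y = (C₁ + C₂x)e^(2x)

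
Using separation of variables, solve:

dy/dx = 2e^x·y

Separating variables and integrating:
ln|y| = 2e^x + C

General solution: y = Ce^(2e^x)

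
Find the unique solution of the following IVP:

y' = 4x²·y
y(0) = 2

General solution: y = Ce^(4x³/3)
Applying IC y(0) = 2:
Particular solution: y = 2e^(4x³/3)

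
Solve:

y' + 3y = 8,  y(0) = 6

General solution: y = 8/3 + Ce^(-3x)
Applying y(0) = 6: C = 6 - 8/3 = 10/3
Particular solution: y = 8/3 + (10/3)e^(-3x)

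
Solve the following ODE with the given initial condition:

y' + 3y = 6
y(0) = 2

General solution: y = 2 + Ce^(-3x)
Applying y(0) = 2: C = 2 - 2 = 0
Particular solution: y = 2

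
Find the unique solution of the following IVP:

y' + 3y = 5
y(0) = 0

General solution: y = 5/3 + Ce^(-3x)
Applying y(0) = 0: C = 0 - 5/3 = -5/3
Particular solution: y = 5/3 - (5/3)e^(-3x)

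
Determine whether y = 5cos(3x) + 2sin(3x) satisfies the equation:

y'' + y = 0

Verification:
y'' = -45cos(3x) - 18sin(3x)
y'' + y ≠ 0 (frequency mismatch: got 9 instead of 1)

No, it is not a solution.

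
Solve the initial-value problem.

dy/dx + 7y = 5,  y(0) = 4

General solution: y = 5/7 + Ce^(-7x)
Applying y(0) = 4: C = 4 - 5/7 = 23/7
Particular solution: y = 5/7 + (23/7)e^(-7x)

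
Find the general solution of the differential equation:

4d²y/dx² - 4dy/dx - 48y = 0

Characteristic equation: 4r² - 4r - 48 = 0
Divide by 4: r² - r - 12 = 0
Roots: r = 4, -3 (distinct real)
General solution: y = C₁e^(4x) + C₂e^(-3x)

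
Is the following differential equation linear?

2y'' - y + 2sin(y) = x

No. Nonlinear (sin(y) is nonlinear in y)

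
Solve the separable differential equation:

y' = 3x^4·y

Separating variables and integrating:
ln|y| = 3x^5/5 + C

General solution: y = Ce^(3x^5/5)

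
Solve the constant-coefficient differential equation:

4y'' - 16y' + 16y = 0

Characteristic equation: 4r² - 16r + 16 = 0
Divide by 4: r² - 4r + 4 = 0
Factored: (r - 2)² = 0
Repeated root: r = 2
General solution: y = (C₁ + C₂x)e^(2x)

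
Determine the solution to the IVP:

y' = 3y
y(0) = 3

General solution: y = Ce^(3x)
Applying IC y(0) = 3:
Particular solution: y = 3e^(3x)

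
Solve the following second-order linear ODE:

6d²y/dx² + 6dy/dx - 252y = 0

Characteristic equation: 6r² + 6r - 252 = 0
Divide by 6: r² + r - 42 = 0
Roots: r = 6, -7 (distinct real)
General solution: y = C₁e^(6x) + C₂e^(-7x)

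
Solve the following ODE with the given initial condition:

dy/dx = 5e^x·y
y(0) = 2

General solution: y = Ce^(5e^x)
Applying IC y(0) = 2:
Particular solution: y = 2e^(5(e^x - 1))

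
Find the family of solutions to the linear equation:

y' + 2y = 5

Using integrating factor method:

General solution: y = 5/2 + Ce^(-2x)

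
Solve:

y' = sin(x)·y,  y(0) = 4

General solution: y = Ce^(-cos(x))
Applying IC y(0) = 4:
Particular solution: y = 4e^(1-cos(x))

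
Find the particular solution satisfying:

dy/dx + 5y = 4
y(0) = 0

General solution: y = 4/5 + Ce^(-5x)
Applying y(0) = 0: C = 0 - 4/5 = -4/5
Particular solution: y = 4/5 - (4/5)e^(-5x)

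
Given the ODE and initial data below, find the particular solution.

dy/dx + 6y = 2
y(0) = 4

General solution: y = 1/3 + Ce^(-6x)
Applying y(0) = 4: C = 4 - 1/3 = 11/3
Particular solution: y = 1/3 + (11/3)e^(-6x)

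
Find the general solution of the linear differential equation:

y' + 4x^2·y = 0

Using integrating factor method:

General solution: y = Ce^(-4x^3/3)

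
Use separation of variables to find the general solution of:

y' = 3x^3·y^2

Separating variables and integrating:
-1/y = 3x^4/4 + C

General solution: y^-1 = (-3/4)x^4 + C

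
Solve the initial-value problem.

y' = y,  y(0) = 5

General solution: y = Ce^x
Applying IC y(0) = 5:
Particular solution: y = 5e^x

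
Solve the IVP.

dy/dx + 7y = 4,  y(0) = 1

General solution: y = 4/7 + Ce^(-7x)
Applying y(0) = 1: C = 1 - 4/7 = 3/7
Particular solution: y = 4/7 + (3/7)e^(-7x)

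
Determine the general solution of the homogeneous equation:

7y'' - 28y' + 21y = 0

Characteristic equation: 7r² - 28r + 21 = 0
Divide by 7: r² - 4r + 3 = 0
Roots: r = 3, 1 (distinct real)
General solution: y = C₁e^(3x) + C₂e^x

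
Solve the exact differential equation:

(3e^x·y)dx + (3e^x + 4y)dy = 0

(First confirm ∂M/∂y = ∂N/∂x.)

Verify exactness: ∂M/∂y = ∂N/∂x ✓
Find F(x,y) such that ∂F/∂x = M, ∂F/∂y = N
Solution: 3e^x·y + 2y² = C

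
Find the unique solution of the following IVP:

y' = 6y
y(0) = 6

General solution: y = Ce^(6x)
Applying IC y(0) = 6:
Particular solution: y = 6e^(6x)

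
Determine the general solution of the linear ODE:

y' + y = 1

Using integrating factor method:

General solution: y = 1 + Ce^(-x)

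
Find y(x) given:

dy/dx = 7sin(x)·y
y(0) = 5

General solution: y = Ce^(-7cos(x))
Applying IC y(0) = 5:
Particular solution: y = 5e^(7(1-cos(x)))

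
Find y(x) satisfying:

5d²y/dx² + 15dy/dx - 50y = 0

Characteristic equation: 5r² + 15r - 50 = 0
Divide by 5: r² + 3r - 10 = 0
Roots: r = 2, -5 (distinct real)
General solution: y = C₁e^(2x) + C₂e^(-5x)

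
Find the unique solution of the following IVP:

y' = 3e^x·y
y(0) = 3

General solution: y = Ce^(3e^x)
Applying IC y(0) = 3:
Particular solution: y = 3e^(3(e^x - 1))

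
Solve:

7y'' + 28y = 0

Characteristic equation: 7r² + 28 = 0
Divide by 7: r² + 4 = 0
Roots: r = ±2i (complex conjugates)
General solution: y = C₁cos(2x) + C₂sin(2x)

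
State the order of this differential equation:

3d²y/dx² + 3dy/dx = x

The order is 2 (highest derivative is of order 2).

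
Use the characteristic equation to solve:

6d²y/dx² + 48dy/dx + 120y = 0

Characteristic equation: 6r² + 48r + 120 = 0
Divide by 6: r² + 8r + 20 = 0
Roots: r = -4 ± 2i (complex conjugates)
General solution: y = e^(-4x)(C₁cos(2x) + C₂sin(2x))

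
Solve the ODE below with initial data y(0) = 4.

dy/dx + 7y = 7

General solution: y = 1 + Ce^(-7x)
Applying y(0) = 4: C = 4 - 1 = 3
Particular solution: y = 1 + 3e^(-7x)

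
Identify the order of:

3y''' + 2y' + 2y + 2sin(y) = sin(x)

The order is 3 (highest derivative is of order 3).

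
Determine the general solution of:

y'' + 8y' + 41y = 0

Characteristic equation: r² + 8r + 41 = 0
Roots: r = -4 ± 5i (complex conjugates)
General solution: y = e^(-4x)(C₁cos(5x) + C₂sin(5x))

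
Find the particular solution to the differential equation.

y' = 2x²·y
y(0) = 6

General solution: y = Ce^(2x³/3)
Applying IC y(0) = 6:
Particular solution: y = 6e^(2x³/3)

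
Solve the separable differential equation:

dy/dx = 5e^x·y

Separating variables and integrating:
ln|y| = 5e^x + C

General solution: y = Ce^(5e^x)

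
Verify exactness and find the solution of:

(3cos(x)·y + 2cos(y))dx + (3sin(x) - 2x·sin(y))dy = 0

Verify exactness: ∂M/∂y = ∂N/∂x ✓
Find F(x,y) such that ∂F/∂x = M, ∂F/∂y = N
Solution: 3sin(x)·y + 2x·cos(y) = C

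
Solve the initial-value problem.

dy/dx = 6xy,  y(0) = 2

General solution: y = Ce^(3x²)
Applying IC y(0) = 2:
Particular solution: y = 2e^(3x²)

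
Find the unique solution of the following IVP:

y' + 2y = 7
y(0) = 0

General solution: y = 7/2 + Ce^(-2x)
Applying y(0) = 0: C = 0 - 7/2 = -7/2
Particular solution: y = 7/2 - (7/2)e^(-2x)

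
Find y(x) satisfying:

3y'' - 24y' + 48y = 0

Characteristic equation: 3r² - 24r + 48 = 0
Divide by 3: r² - 8r + 16 = 0
Factored: (r - 4)² = 0
Repeated root: r = 4
General solution: y = (C₁ + C₂x)e^(4x)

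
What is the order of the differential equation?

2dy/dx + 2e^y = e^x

The order is 1 (highest derivative is of order 1).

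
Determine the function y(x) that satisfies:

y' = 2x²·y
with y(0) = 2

General solution: y = Ce^(2x³/3)
Applying IC y(0) = 2:
Particular solution: y = 2e^(2x³/3)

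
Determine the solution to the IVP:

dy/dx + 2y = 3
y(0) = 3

General solution: y = 3/2 + Ce^(-2x)
Applying y(0) = 3: C = 3 - 3/2 = 3/2
Particular solution: y = 3/2 + (3/2)e^(-2x)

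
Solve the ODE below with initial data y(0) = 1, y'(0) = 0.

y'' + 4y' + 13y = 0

General solution: y = e^(-2x)(C₁cos(3x) + C₂sin(3x))
Complex roots r = -2 ± 3i
Applying ICs: C₁ = 1, C₂ = 2/3
Particular solution: y = e^(-2x)(cos(3x) + (2/3)sin(3x))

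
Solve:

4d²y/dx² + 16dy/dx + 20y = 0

Characteristic equation: 4r² + 16r + 20 = 0
Divide by 4: r² + 4r + 5 = 0
Roots: r = -2 ± i (complex conjugates)
General solution: y = e^(-2x)(C₁cos(x) + C₂sin(x))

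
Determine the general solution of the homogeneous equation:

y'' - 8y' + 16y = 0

Characteristic equation: r² - 8r + 16 = 0
Factored: (r - 4)² = 0
Repeated root: r = 4
General solution: y = (C₁ + C₂x)e^(4x)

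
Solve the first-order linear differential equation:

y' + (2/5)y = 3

Using integrating factor method:

General solution: y = 15/2 + Ce^(-2x/5)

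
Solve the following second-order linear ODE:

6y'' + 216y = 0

Characteristic equation: 6r² + 216 = 0
Divide by 6: r² + 36 = 0
Roots: r = ±6i (complex conjugates)
General solution: y = C₁cos(6x) + C₂sin(6x)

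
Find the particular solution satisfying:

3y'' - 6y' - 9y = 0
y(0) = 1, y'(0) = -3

General solution: y = C₁e^(3x) + C₂e^(-x)
Applying ICs: C₁ = -1/2, C₂ = 3/2
Particular solution: y = -(1/2)e^(3x) + (3/2)e^(-x)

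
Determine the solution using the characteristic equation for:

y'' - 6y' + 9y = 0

Characteristic equation: r² - 6r + 9 = 0
Factored: (r - 3)² = 0
Repeated root: r = 3
General solution: y = (C₁ + C₂x)e^(3x)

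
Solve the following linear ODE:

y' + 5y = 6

Using integrating factor method:

General solution: y = 6/5 + Ce^(-5x)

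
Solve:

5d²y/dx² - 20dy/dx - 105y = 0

Characteristic equation: 5r² - 20r - 105 = 0
Divide by 5: r² - 4r - 21 = 0
Roots: r = 7, -3 (distinct real)
General solution: y = C₁e^(7x) + C₂e^(-3x)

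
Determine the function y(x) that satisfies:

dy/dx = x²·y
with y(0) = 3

General solution: y = Ce^(x³/3)
Applying IC y(0) = 3:
Particular solution: y = 3e^(x³/3)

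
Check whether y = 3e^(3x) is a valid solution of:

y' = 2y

Verification:
y = 3e^(3x)
y' = 9e^(3x)
But 2y = 6e^(3x)
y' ≠ 2y — the derivative does not match

No, it is not a solution.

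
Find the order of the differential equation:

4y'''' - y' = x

The order is 4 (highest derivative is of order 4).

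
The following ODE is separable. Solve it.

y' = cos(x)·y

Separating variables and integrating:
ln|y| = sin(x) + C

General solution: y = Ce^(sin(x))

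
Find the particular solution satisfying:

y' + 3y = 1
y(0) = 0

General solution: y = 1/3 + Ce^(-3x)
Applying y(0) = 0: C = 0 - 1/3 = -1/3
Particular solution: y = 1/3 - (1/3)e^(-3x)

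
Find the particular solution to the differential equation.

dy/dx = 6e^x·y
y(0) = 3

General solution: y = Ce^(6e^x)
Applying IC y(0) = 3:
Particular solution: y = 3e^(6(e^x - 1))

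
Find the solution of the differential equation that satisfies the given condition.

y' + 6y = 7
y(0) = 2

General solution: y = 7/6 + Ce^(-6x)
Applying y(0) = 2: C = 2 - 7/6 = 5/6
Particular solution: y = 7/6 + (5/6)e^(-6x)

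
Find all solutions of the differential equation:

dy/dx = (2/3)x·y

Separating variables and integrating:
ln|y| = x^2/3 + C

General solution: y = Ce^(x^2/3)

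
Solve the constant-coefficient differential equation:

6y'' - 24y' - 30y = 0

Characteristic equation: 6r² - 24r - 30 = 0
Divide by 6: r² - 4r - 5 = 0
Roots: r = 5, -1 (distinct real)
General solution: y = C₁e^(5x) + C₂e^(-x)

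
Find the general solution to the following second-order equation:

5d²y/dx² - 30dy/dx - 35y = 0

Characteristic equation: 5r² - 30r - 35 = 0
Divide by 5: r² - 6r - 7 = 0
Roots: r = 7, -1 (distinct real)
General solution: y = C₁e^(7x) + C₂e^(-x)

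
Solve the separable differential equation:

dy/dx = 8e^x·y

Separating variables and integrating:
ln|y| = 8e^x + C

General solution: y = Ce^(8e^x)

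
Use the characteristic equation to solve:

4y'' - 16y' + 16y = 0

Characteristic equation: 4r² - 16r + 16 = 0
Divide by 4: r² - 4r + 4 = 0
Factored: (r - 2)² = 0
Repeated root: r = 2
General solution: y = (C₁ + C₂x)e^(2x)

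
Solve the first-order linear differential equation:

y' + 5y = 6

Using integrating factor method:

General solution: y = 6/5 + Ce^(-5x)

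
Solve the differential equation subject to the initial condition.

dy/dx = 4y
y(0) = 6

General solution: y = Ce^(4x)
Applying IC y(0) = 6:
Particular solution: y = 6e^(4x)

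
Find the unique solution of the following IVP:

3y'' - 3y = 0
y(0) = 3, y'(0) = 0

General solution: y = C₁e^x + C₂e^(-x)
Applying ICs: C₁ = 3/2, C₂ = 3/2
Particular solution: y = (3/2)e^x + (3/2)e^(-x)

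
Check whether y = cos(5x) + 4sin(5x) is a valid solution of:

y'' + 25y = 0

Verification:
y'' = -25cos(5x) - 100sin(5x)
y'' + 25y = 0 ✓

Yes, it is a solution.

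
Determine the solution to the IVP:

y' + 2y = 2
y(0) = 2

General solution: y = 1 + Ce^(-2x)
Applying y(0) = 2: C = 2 - 1 = 1
Particular solution: y = 1 + e^(-2x)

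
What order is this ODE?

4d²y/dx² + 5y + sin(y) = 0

The order is 2 (highest derivative is of order 2).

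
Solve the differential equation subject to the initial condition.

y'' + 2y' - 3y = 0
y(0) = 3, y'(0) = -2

General solution: y = C₁e^x + C₂e^(-3x)
Applying ICs: C₁ = 7/4, C₂ = 5/4
Particular solution: y = (7/4)e^x + (5/4)e^(-3x)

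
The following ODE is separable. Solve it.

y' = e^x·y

Separating variables and integrating:
ln|y| = e^x + C

General solution: y = Ce^(e^x)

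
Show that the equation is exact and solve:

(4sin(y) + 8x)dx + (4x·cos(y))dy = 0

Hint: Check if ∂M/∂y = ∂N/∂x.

Verify exactness: ∂M/∂y = ∂N/∂x ✓
Find F(x,y) such that ∂F/∂x = M, ∂F/∂y = N
Solution: 4x·sin(y) + 4x² = C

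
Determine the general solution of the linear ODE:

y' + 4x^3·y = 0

Using integrating factor method:

General solution: y = Ce^(-x^4)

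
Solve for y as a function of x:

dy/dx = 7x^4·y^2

Separating variables and integrating:
-1/y = 7x^5/5 + C

General solution: y^-1 = (-7/5)x^5 + C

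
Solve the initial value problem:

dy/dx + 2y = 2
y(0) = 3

General solution: y = 1 + Ce^(-2x)
Applying y(0) = 3: C = 3 - 1 = 2
Particular solution: y = 1 + 2e^(-2x)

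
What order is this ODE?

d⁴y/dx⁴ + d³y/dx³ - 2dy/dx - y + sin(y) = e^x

The order is 4 (highest derivative is of order 4).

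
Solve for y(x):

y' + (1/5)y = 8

Using integrating factor method:

General solution: y = 40 + Ce^(-x/5)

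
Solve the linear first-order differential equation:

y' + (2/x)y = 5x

Using integrating factor method:

General solution: y = (5/4)x^2 + Cx^(-2)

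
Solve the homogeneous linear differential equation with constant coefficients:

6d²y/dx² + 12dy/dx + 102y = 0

Characteristic equation: 6r² + 12r + 102 = 0
Divide by 6: r² + 2r + 17 = 0
Roots: r = -1 ± 4i (complex conjugates)
General solution: y = e^(-x)(C₁cos(4x) + C₂sin(4x))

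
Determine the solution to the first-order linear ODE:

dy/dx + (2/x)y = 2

Using integrating factor method:

General solution: y = (2/3)x + Cx^(-2)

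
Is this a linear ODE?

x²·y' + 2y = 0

Yes. Linear (y and its derivatives appear to the first power only, no products of y terms)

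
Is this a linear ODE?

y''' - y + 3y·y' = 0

No. Nonlinear (product y·y')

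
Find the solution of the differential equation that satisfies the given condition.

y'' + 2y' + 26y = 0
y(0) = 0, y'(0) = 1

General solution: y = e^(-x)(C₁cos(5x) + C₂sin(5x))
Complex roots r = -1 ± 5i
Applying ICs: C₁ = 0, C₂ = 1/5
Particular solution: y = e^(-x)((1/5)sin(5x))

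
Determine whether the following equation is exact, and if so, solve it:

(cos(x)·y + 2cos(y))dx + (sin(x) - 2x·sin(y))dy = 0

Verify exactness: ∂M/∂y = ∂N/∂x ✓
Find F(x,y) such that ∂F/∂x = M, ∂F/∂y = N
Solution: sin(x)·y + 2x·cos(y) = C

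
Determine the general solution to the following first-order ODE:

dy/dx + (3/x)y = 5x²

Using integrating factor method:

General solution: y = (5/6)x^3 + Cx^(-3)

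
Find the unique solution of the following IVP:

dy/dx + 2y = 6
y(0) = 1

General solution: y = 3 + Ce^(-2x)
Applying y(0) = 1: C = 1 - 3 = -2
Particular solution: y = 3 - 2e^(-2x)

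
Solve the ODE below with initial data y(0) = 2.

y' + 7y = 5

General solution: y = 5/7 + Ce^(-7x)
Applying y(0) = 2: C = 2 - 5/7 = 9/7
Particular solution: y = 5/7 + (9/7)e^(-7x)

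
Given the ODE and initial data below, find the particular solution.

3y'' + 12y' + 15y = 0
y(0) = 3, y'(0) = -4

General solution: y = e^(-2x)(C₁cos(x) + C₂sin(x))
Complex roots r = -2 ± i
Applying ICs: C₁ = 3, C₂ = 2
Particular solution: y = e^(-2x)(3cos(x) + 2sin(x))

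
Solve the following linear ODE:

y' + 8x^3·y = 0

Using integrating factor method:

General solution: y = Ce^(-2x^4)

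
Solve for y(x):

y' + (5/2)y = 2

Using integrating factor method:

General solution: y = 4/5 + Ce^(-5x/2)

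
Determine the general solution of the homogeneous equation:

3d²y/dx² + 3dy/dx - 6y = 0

Characteristic equation: 3r² + 3r - 6 = 0
Divide by 3: r² + r - 2 = 0
Roots: r = 1, -2 (distinct real)
General solution: y = C₁e^x + C₂e^(-2x)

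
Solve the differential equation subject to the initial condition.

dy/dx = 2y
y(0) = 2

General solution: y = Ce^(2x)
Applying IC y(0) = 2:
Particular solution: y = 2e^(2x)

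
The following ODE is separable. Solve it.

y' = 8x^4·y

Separating variables and integrating:
ln|y| = 8x^5/5 + C

General solution: y = Ce^(8x^5/5)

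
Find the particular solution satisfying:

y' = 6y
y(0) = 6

General solution: y = Ce^(6x)
Applying IC y(0) = 6:
Particular solution: y = 6e^(6x)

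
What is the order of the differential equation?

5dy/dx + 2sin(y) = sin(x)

The order is 1 (highest derivative is of order 1).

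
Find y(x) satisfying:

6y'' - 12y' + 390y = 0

Characteristic equation: 6r² - 12r + 390 = 0
Divide by 6: r² - 2r + 65 = 0
Roots: r = 1 ± 8i (complex conjugates)
General solution: y = e^x(C₁cos(8x) + C₂sin(8x))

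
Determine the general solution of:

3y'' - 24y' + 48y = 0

Characteristic equation: 3r² - 24r + 48 = 0
Divide by 3: r² - 8r + 16 = 0
Factored: (r - 4)² = 0
Repeated root: r = 4
General solution: y = (C₁ + C₂x)e^(4x)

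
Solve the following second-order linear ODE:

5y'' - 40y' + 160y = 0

Characteristic equation: 5r² - 40r + 160 = 0
Divide by 5: r² - 8r + 32 = 0
Roots: r = 4 ± 4i (complex conjugates)
General solution: y = e^(4x)(C₁cos(4x) + C₂sin(4x))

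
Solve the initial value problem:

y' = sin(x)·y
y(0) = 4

General solution: y = Ce^(-cos(x))
Applying IC y(0) = 4:
Particular solution: y = 4e^(1-cos(x))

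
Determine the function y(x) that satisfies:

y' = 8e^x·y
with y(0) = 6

General solution: y = Ce^(8e^x)
Applying IC y(0) = 6:
Particular solution: y = 6e^(8(e^x - 1))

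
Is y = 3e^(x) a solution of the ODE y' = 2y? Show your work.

Verification:
y = 3e^(x)
y' = 3e^(x)
But 2y = 6e^(x)
y' ≠ 2y — the derivative does not match

No, it is not a solution.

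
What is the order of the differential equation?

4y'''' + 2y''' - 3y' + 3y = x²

The order is 4 (highest derivative is of order 4).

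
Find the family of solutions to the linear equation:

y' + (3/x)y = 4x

Using integrating factor method:

General solution: y = (4/5)x^2 + Cx^(-3)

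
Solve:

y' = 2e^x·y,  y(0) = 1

General solution: y = Ce^(2e^x)
Applying IC y(0) = 1:
Particular solution: y = e^(2(e^x - 1))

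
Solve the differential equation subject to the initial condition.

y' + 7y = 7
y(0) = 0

General solution: y = 1 + Ce^(-7x)
Applying y(0) = 0: C = 0 - 1 = -1
Particular solution: y = 1 - e^(-7x)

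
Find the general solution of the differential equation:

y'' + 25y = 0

Characteristic equation: r² + 25 = 0
Roots: r = ±5i (complex conjugates)
General solution: y = C₁cos(5x) + C₂sin(5x)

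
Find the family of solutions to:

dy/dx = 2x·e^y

Separating variables and integrating:
-e^(-y) = x² + C

General solution: y = -ln(C - x²)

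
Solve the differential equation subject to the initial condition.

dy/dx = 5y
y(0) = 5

General solution: y = Ce^(5x)
Applying IC y(0) = 5:
Particular solution: y = 5e^(5x)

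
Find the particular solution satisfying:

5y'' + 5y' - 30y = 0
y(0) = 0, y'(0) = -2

General solution: y = C₁e^(2x) + C₂e^(-3x)
Applying ICs: C₁ = -2/5, C₂ = 2/5
Particular solution: y = -(2/5)e^(2x) + (2/5)e^(-3x)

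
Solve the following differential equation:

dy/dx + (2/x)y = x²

Using integrating factor method:

General solution: y = (1/5)x^3 + Cx^(-2)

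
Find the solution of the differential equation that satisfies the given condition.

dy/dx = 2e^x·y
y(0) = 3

General solution: y = Ce^(2e^x)
Applying IC y(0) = 3:
Particular solution: y = 3e^(2(e^x - 1))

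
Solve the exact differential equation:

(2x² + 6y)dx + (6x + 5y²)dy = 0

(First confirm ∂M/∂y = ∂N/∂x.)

Verify exactness: ∂M/∂y = ∂N/∂x ✓
Find F(x,y) such that ∂F/∂x = M, ∂F/∂y = N
Solution: 2x³/3 + 6xy + 5y³/3 = C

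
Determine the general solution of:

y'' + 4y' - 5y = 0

Characteristic equation: r² + 4r - 5 = 0
Roots: r = 1, -5 (distinct real)
General solution: y = C₁e^x + C₂e^(-5x)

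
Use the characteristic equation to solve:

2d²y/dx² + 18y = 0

Characteristic equation: 2r² + 18 = 0
Divide by 2: r² + 9 = 0
Roots: r = ±3i (complex conjugates)
General solution: y = C₁cos(3x) + C₂sin(3x)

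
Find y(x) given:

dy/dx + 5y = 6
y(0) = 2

General solution: y = 6/5 + Ce^(-5x)
Applying y(0) = 2: C = 2 - 6/5 = 4/5
Particular solution: y = 6/5 + (4/5)e^(-5x)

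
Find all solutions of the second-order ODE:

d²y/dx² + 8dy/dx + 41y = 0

Characteristic equation: r² + 8r + 41 = 0
Roots: r = -4 ± 5i (complex conjugates)
General solution: y = e^(-4x)(C₁cos(5x) + C₂sin(5x))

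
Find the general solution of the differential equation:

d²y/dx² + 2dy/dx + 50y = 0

Characteristic equation: r² + 2r + 50 = 0
Roots: r = -1 ± 7i (complex conjugates)
General solution: y = e^(-x)(C₁cos(7x) + C₂sin(7x))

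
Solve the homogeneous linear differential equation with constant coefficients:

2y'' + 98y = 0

Characteristic equation: 2r² + 98 = 0
Divide by 2: r² + 49 = 0
Roots: r = ±7i (complex conjugates)
General solution: y = C₁cos(7x) + C₂sin(7x)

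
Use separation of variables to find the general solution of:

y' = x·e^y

Separating variables and integrating:
-e^(-y) = x²/2 + C

General solution: y = -ln(C - x²/2)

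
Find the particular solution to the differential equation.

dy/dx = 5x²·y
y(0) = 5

General solution: y = Ce^(5x³/3)
Applying IC y(0) = 5:
Particular solution: y = 5e^(5x³/3)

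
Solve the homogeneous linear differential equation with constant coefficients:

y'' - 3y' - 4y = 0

Characteristic equation: r² - 3r - 4 = 0
Roots: r = 4, -1 (distinct real)
General solution: y = C₁e^(4x) + C₂e^(-x)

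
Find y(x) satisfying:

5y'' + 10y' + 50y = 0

Characteristic equation: 5r² + 10r + 50 = 0
Divide by 5: r² + 2r + 10 = 0
Roots: r = -1 ± 3i (complex conjugates)
General solution: y = e^(-x)(C₁cos(3x) + C₂sin(3x))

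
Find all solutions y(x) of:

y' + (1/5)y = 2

Using integrating factor method:

General solution: y = 10 + Ce^(-x/5)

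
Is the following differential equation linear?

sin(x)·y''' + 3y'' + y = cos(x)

Yes. Linear (y and its derivatives appear to the first power only, no products of y terms)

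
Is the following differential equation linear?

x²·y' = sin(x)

Yes. Linear (y and its derivatives appear to the first power only, no products of y terms)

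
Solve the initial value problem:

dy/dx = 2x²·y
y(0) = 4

General solution: y = Ce^(2x³/3)
Applying IC y(0) = 4:
Particular solution: y = 4e^(2x³/3)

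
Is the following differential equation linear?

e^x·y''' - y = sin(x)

Yes. Linear (y and its derivatives appear to the first power only, no products of y terms)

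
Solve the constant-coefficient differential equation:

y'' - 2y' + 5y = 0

Characteristic equation: r² - 2r + 5 = 0
Roots: r = 1 ± 2i (complex conjugates)
General solution: y = e^x(C₁cos(2x) + C₂sin(2x))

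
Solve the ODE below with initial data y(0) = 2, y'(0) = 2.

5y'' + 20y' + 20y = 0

General solution: y = (C₁ + C₂x)e^(-2x)
Repeated root r = -2
Applying ICs: C₁ = 2, C₂ = 6
Particular solution: y = (2 + 6x)e^(-2x)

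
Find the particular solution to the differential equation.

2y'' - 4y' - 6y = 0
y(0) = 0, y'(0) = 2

General solution: y = C₁e^(3x) + C₂e^(-x)
Applying ICs: C₁ = 1/2, C₂ = -1/2
Particular solution: y = (1/2)e^(3x) - (1/2)e^(-x)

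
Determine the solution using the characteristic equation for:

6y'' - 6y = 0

Characteristic equation: 6r² - 6 = 0
Divide by 6: r² - 1 = 0
Roots: r = 1, -1 (distinct real)
General solution: y = C₁e^x + C₂e^(-x)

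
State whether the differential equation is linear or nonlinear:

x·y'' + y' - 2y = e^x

Linear (y and its derivatives appear to the first power only, no products of y terms)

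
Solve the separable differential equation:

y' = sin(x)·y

Separating variables and integrating:
ln|y| = -cos(x) + C

General solution: y = Ce^(-cos(x))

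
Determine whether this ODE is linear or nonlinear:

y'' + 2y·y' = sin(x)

Nonlinear (product y·y')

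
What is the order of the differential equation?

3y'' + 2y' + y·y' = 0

The order is 2 (highest derivative is of order 2).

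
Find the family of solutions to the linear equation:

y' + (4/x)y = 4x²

Using integrating factor method:

General solution: y = (4/7)x^3 + Cx^(-4)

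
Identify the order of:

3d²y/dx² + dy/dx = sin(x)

The order is 2 (highest derivative is of order 2).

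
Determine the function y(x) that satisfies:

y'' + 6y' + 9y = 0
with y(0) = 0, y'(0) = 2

General solution: y = (C₁ + C₂x)e^(-3x)
Repeated root r = -3
Applying ICs: C₁ = 0, C₂ = 2
Particular solution: y = 2xe^(-3x)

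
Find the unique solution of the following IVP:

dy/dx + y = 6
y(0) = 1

General solution: y = 6 + Ce^(-x)
Applying y(0) = 1: C = 1 - 6 = -5
Particular solution: y = 6 - 5e^(-x)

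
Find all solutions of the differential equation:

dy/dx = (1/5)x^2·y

Separating variables and integrating:
ln|y| = x^3/15 + C

General solution: y = Ce^(x^3/15)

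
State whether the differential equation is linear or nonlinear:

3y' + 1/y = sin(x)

Nonlinear (1/y term)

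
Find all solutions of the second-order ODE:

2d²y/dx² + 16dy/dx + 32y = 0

Characteristic equation: 2r² + 16r + 32 = 0
Divide by 2: r² + 8r + 16 = 0
Factored: (r + 4)² = 0
Repeated root: r = -4
General solution: y = (C₁ + C₂x)e^(-4x)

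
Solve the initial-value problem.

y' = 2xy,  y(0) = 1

General solution: y = Ce^(x²)
Applying IC y(0) = 1:
Particular solution: y = e^(x²)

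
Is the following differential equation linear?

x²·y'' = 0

Yes. Linear (y and its derivatives appear to the first power only, no products of y terms)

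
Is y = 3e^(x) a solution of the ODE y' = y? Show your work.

Verification:
y = 3e^(x)
y' = 3e^(x)
y = 3e^(x)
y' = y ✓

Yes, it is a solution.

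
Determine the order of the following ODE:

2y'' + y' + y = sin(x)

The order is 2 (highest derivative is of order 2).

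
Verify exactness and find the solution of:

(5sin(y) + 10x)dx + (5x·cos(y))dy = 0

Verify exactness: ∂M/∂y = ∂N/∂x ✓
Find F(x,y) such that ∂F/∂x = M, ∂F/∂y = N
Solution: 5x·sin(y) + 5x² = C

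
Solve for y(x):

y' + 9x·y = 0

Using integrating factor method:

General solution: y = Ce^(-9x^2/2)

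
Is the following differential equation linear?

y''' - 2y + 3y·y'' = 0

No. Nonlinear (y·y'' term)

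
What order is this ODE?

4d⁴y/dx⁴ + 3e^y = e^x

The order is 4 (highest derivative is of order 4).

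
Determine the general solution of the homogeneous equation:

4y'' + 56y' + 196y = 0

Characteristic equation: 4r² + 56r + 196 = 0
Divide by 4: r² + 14r + 49 = 0
Factored: (r + 7)² = 0
Repeated root: r = -7
General solution: y = (C₁ + C₂x)e^(-7x)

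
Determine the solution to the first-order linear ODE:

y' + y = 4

Using integrating factor method:

General solution: y = 4 + Ce^(-x)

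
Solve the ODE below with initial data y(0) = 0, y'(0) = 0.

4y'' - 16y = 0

General solution: y = C₁e^(2x) + C₂e^(-2x)
Applying ICs: C₁ = 0, C₂ = 0
Particular solution: y = 0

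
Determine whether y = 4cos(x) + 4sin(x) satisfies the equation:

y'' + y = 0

Verification:
y'' = -4cos(x) - 4sin(x)
y'' + y = 0 ✓

Yes, it is a solution.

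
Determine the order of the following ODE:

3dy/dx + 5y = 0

The order is 1 (highest derivative is of order 1).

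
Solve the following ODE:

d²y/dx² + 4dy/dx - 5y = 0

Characteristic equation: r² + 4r - 5 = 0
Roots: r = 1, -5 (distinct real)
General solution: y = C₁e^x + C₂e^(-5x)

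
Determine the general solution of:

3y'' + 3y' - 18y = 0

Characteristic equation: 3r² + 3r - 18 = 0
Divide by 3: r² + r - 6 = 0
Roots: r = 2, -3 (distinct real)
General solution: y = C₁e^(2x) + C₂e^(-3x)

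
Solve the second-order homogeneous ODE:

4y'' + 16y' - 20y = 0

Characteristic equation: 4r² + 16r - 20 = 0
Divide by 4: r² + 4r - 5 = 0
Roots: r = 1, -5 (distinct real)
General solution: y = C₁e^x + C₂e^(-5x)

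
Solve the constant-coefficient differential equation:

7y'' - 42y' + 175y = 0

Characteristic equation: 7r² - 42r + 175 = 0
Divide by 7: r² - 6r + 25 = 0
Roots: r = 3 ± 4i (complex conjugates)
General solution: y = e^(3x)(C₁cos(4x) + C₂sin(4x))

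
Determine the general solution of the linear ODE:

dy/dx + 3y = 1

Using integrating factor method:

General solution: y = 1/3 + Ce^(-3x)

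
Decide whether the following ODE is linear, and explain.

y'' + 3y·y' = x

Nonlinear (product y·y')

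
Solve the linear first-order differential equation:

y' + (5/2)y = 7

Using integrating factor method:

General solution: y = 14/5 + Ce^(-5x/2)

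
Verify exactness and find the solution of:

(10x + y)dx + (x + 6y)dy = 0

Verify exactness: ∂M/∂y = ∂N/∂x ✓
Find F(x,y) such that ∂F/∂x = M, ∂F/∂y = N
Solution: 5x² + xy + 3y² = C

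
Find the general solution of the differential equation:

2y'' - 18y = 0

Characteristic equation: 2r² - 18 = 0
Divide by 2: r² - 9 = 0
Roots: r = 3, -3 (distinct real)
General solution: y = C₁e^(3x) + C₂e^(-3x)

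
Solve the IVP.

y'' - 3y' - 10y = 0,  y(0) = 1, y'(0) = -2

General solution: y = C₁e^(5x) + C₂e^(-2x)
Applying ICs: C₁ = 0, C₂ = 1
Particular solution: y = e^(-2x)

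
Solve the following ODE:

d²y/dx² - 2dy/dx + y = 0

Characteristic equation: r² - 2r + 1 = 0
Factored: (r - 1)² = 0
Repeated root: r = 1
General solution: y = (C₁ + C₂x)e^x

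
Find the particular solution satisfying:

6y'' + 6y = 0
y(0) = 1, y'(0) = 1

General solution: y = C₁cos(x) + C₂sin(x)
Complex roots r = ±i
Applying ICs: C₁ = 1, C₂ = 1
Particular solution: y = cos(x) + sin(x)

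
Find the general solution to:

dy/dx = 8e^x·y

Separating variables and integrating:
ln|y| = 8e^x + C

General solution: y = Ce^(8e^x)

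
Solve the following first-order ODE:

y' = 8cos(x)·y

Separating variables and integrating:
ln|y| = 8sin(x) + C

General solution: y = Ce^(8sin(x))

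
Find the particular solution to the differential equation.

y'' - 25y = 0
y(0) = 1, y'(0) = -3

General solution: y = C₁e^(5x) + C₂e^(-5x)
Applying ICs: C₁ = 1/5, C₂ = 4/5
Particular solution: y = (1/5)e^(5x) + (4/5)e^(-5x)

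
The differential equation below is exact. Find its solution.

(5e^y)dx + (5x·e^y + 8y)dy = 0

Verify exactness: ∂M/∂y = ∂N/∂x ✓
Find F(x,y) such that ∂F/∂x = M, ∂F/∂y = N
Solution: 5x·e^y + 4y² = C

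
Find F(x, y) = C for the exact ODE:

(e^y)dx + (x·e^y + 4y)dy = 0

Verify exactness: ∂M/∂y = ∂N/∂x ✓
Find F(x,y) such that ∂F/∂x = M, ∂F/∂y = N
Solution: x·e^y + 2y² = C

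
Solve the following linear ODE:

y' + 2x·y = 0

Using integrating factor method:

General solution: y = Ce^(-x^2)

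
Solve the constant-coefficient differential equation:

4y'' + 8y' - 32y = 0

Characteristic equation: 4r² + 8r - 32 = 0
Divide by 4: r² + 2r - 8 = 0
Roots: r = 2, -4 (distinct real)
General solution: y = C₁e^(2x) + C₂e^(-4x)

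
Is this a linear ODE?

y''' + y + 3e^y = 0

No. Nonlinear (e^y is nonlinear in y)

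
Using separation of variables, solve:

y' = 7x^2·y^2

Separating variables and integrating:
-1/y = 7x^3/3 + C

General solution: y^-1 = (-7/3)x^3 + C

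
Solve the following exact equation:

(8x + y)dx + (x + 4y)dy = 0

Verify exactness: ∂M/∂y = ∂N/∂x ✓
Find F(x,y) such that ∂F/∂x = M, ∂F/∂y = N
Solution: 4x² + xy + 2y² = C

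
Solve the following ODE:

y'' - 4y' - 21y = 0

Characteristic equation: r² - 4r - 21 = 0
Roots: r = 7, -3 (distinct real)
General solution: y = C₁e^(7x) + C₂e^(-3x)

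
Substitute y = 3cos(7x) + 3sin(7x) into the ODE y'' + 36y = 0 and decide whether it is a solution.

Verification:
y'' = -147cos(7x) - 147sin(7x)
y'' + 36y ≠ 0 (frequency mismatch: got 49 instead of 36)

No, it is not a solution.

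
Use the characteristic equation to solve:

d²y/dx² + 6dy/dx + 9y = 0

Characteristic equation: r² + 6r + 9 = 0
Factored: (r + 3)² = 0
Repeated root: r = -3
General solution: y = (C₁ + C₂x)e^(-3x)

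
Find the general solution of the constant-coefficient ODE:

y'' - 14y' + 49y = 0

Characteristic equation: r² - 14r + 49 = 0
Factored: (r - 7)² = 0
Repeated root: r = 7
General solution: y = (C₁ + C₂x)e^(7x)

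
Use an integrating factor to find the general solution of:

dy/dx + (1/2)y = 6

Using integrating factor method:

General solution: y = 12 + Ce^(-x/2)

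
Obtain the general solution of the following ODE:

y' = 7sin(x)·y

Separating variables and integrating:
ln|y| = -7cos(x) + C

General solution: y = Ce^(-7cos(x))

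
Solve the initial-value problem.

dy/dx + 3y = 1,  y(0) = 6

General solution: y = 1/3 + Ce^(-3x)
Applying y(0) = 6: C = 6 - 1/3 = 17/3
Particular solution: y = 1/3 + (17/3)e^(-3x)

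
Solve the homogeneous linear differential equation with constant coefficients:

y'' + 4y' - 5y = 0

Characteristic equation: r² + 4r - 5 = 0
Roots: r = 1, -5 (distinct real)
General solution: y = C₁e^x + C₂e^(-5x)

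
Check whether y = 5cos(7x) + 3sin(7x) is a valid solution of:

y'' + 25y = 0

Verification:
y'' = -245cos(7x) - 147sin(7x)
y'' + 25y ≠ 0 (frequency mismatch: got 49 instead of 25)

No, it is not a solution.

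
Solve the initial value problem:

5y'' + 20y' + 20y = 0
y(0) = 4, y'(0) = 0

General solution: y = (C₁ + C₂x)e^(-2x)
Repeated root r = -2
Applying ICs: C₁ = 4, C₂ = 8
Particular solution: y = (4 + 8x)e^(-2x)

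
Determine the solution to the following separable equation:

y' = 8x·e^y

Separating variables and integrating:
-e^(-y) = 4x² + C

General solution: y = -ln(C - 4x²)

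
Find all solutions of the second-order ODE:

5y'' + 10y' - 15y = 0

Characteristic equation: 5r² + 10r - 15 = 0
Divide by 5: r² + 2r - 3 = 0
Roots: r = 1, -3 (distinct real)
General solution: y = C₁e^x + C₂e^(-3x)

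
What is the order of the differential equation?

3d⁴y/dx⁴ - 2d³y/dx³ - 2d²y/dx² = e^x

The order is 4 (highest derivative is of order 4).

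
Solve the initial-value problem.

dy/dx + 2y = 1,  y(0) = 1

General solution: y = 1/2 + Ce^(-2x)
Applying y(0) = 1: C = 1 - 1/2 = 1/2
Particular solution: y = 1/2 + (1/2)e^(-2x)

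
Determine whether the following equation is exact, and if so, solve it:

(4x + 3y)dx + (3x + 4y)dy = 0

Verify exactness: ∂M/∂y = ∂N/∂x ✓
Find F(x,y) such that ∂F/∂x = M, ∂F/∂y = N
Solution: 2x² + 3xy + 2y² = C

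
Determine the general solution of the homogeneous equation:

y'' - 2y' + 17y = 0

Characteristic equation: r² - 2r + 17 = 0
Roots: r = 1 ± 4i (complex conjugates)
General solution: y = e^x(C₁cos(4x) + C₂sin(4x))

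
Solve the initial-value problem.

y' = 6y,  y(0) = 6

General solution: y = Ce^(6x)
Applying IC y(0) = 6:
Particular solution: y = 6e^(6x)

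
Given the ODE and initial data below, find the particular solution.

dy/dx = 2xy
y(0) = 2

General solution: y = Ce^(x²)
Applying IC y(0) = 2:
Particular solution: y = 2e^(x²)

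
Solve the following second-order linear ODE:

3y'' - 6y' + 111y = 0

Characteristic equation: 3r² - 6r + 111 = 0
Divide by 3: r² - 2r + 37 = 0
Roots: r = 1 ± 6i (complex conjugates)
General solution: y = e^x(C₁cos(6x) + C₂sin(6x))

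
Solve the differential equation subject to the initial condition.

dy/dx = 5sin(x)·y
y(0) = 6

General solution: y = Ce^(-5cos(x))
Applying IC y(0) = 6:
Particular solution: y = 6e^(5(1-cos(x)))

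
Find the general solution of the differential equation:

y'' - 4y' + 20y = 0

Characteristic equation: r² - 4r + 20 = 0
Roots: r = 2 ± 4i (complex conjugates)
General solution: y = e^(2x)(C₁cos(4x) + C₂sin(4x))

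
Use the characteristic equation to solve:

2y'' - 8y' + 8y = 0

Characteristic equation: 2r² - 8r + 8 = 0
Divide by 2: r² - 4r + 4 = 0
Factored: (r - 2)² = 0
Repeated root: r = 2
General solution: y = (C₁ + C₂x)e^(2x)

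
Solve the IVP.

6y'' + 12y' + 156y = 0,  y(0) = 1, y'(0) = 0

General solution: y = e^(-x)(C₁cos(5x) + C₂sin(5x))
Complex roots r = -1 ± 5i
Applying ICs: C₁ = 1, C₂ = 1/5
Particular solution: y = e^(-x)(cos(5x) + (1/5)sin(5x))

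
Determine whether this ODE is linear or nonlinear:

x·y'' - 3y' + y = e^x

Linear (y and its derivatives appear to the first power only, no products of y terms)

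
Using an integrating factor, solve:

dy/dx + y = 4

Using integrating factor method:

General solution: y = 4 + Ce^(-x)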